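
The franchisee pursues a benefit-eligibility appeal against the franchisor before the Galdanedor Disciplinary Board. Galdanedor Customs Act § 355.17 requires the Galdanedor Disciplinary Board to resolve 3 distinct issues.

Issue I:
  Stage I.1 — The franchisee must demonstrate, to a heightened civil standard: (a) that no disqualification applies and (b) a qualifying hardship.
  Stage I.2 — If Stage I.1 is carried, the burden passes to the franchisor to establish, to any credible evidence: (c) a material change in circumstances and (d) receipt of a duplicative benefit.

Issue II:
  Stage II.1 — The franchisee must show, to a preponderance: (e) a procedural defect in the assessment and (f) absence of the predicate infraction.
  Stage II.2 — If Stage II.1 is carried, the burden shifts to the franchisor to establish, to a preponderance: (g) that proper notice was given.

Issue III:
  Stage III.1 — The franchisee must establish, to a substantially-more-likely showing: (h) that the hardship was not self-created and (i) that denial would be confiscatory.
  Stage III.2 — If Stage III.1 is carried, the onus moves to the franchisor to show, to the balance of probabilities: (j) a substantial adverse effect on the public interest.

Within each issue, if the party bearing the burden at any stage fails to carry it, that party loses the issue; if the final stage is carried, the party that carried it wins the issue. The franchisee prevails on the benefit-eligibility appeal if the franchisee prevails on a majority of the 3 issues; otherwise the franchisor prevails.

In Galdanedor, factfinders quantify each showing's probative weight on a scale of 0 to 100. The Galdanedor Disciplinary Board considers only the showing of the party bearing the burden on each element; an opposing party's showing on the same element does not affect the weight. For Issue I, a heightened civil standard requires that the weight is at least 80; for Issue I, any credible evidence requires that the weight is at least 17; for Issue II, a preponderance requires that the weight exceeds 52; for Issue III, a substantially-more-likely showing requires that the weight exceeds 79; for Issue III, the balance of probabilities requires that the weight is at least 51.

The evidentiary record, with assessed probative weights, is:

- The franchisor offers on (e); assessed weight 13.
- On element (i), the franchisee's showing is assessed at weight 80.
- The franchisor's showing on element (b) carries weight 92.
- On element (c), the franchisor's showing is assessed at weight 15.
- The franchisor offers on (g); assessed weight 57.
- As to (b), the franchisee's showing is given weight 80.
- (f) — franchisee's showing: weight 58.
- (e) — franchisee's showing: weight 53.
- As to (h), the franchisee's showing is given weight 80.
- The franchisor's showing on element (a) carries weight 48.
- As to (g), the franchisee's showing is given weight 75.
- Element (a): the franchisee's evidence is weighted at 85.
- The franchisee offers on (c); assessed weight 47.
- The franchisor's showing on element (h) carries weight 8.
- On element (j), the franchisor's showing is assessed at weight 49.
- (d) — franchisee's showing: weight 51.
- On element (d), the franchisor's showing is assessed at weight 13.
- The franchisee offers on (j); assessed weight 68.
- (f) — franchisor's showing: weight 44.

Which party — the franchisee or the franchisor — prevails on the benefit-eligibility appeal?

— Issue I —
Stage I.1 (franchisee, a heightened civil standard, weight is at least 80): (a) 85 (franchisor's 48 disregarded) ≥ 80 — meets; (b) 80 (franchisor's 92 disregarded) ≥ 80 — meets.
  Stage I.1 carried; the burden shifts to the franchisor.
Stage I.2 (franchisor, any credible evidence, weight is at least 17): (c) 15 (franchisee's 47 disregarded) < 17 — fails; (d) 13 (franchisee's 51 disregarded) < 17 — fails.
  Not every element is met, so the franchisor fails to carry Stage I.2.
The franchisee prevails on this issue.
— Issue II —
At Stage II.1 the franchisee must meet a preponderance (weight exceeds 52): on (e) the weight is 53 (the franchisor's 13 is given no effect), > 52, so (e) meets the standard; on (f) the weight is 58 (the franchisor's 44 is given no effect), > 52, so (f) meets the standard.
  The franchisee carries Stage II.1; the franchisor now bears the burden.
At Stage II.2 the franchisor must meet a preponderance (weight exceeds 52): on (g) the weight is 57 (the franchisee's 75 is given no effect), > 52, so (g) meets the standard.
  Stage II.2 carried; the final stage is satisfied.
All stages carried — the franchisor prevails on this issue.
— Issue III —
At Stage III.1 the franchisee must meet a substantially-more-likely showing (weight exceeds 79): on (h) the weight is 80 (the franchisor's 8 is given no effect), > 79, so (h) meets the standard; on (i) the weight is 80, > 79, so (i) meets the standard.
  Stage III.1 carried; the burden shifts to the franchisor.
At Stage III.2 the franchisor must meet the balance of probabilities (weight is at least 51): on (j) the weight is 49 (the franchisee's 68 is given no effect), < 51, so (j) does not meet the standard.
  Not every element is met, so the franchisor fails to carry Stage III.2.
The analysis ends at Stage III.2; the franchisee prevails on this issue.
Per-issue: Issue I → franchisee; Issue II → franchisor; Issue III → franchisee. The franchisee must prevail on a majority of issues; overall, the franchisee prevails.

franchisee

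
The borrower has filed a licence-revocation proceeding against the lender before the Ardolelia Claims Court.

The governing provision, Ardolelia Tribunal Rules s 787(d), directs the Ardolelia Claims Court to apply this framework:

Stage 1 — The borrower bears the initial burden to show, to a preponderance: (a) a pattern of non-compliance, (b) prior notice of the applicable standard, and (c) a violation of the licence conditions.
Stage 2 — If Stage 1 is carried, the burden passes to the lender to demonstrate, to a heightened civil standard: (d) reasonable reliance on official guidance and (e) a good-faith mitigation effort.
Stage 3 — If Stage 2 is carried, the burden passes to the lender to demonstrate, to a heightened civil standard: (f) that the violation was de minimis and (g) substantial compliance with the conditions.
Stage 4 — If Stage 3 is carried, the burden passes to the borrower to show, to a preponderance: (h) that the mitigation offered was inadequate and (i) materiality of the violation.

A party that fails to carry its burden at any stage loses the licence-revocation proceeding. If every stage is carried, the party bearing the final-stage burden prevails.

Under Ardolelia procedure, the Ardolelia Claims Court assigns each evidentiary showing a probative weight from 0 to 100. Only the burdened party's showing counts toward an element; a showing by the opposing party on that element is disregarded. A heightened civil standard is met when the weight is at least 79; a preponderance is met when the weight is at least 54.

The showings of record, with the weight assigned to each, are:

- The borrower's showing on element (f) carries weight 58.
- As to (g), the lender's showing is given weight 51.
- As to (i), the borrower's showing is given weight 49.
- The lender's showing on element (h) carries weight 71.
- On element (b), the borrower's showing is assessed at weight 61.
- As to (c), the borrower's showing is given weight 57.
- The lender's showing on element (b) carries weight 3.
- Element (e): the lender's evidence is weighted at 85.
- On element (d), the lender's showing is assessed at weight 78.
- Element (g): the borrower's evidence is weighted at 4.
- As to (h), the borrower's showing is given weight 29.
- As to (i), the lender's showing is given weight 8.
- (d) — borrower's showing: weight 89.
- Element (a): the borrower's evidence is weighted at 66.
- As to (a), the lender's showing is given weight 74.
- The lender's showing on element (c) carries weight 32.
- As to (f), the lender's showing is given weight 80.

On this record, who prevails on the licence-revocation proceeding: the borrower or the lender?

borrower

Stage 1 — burden on borrower; standard: a preponderance (weight is at least 54).
    (a): 66 (lender's 74 disregarded) ≥ 54 [met]
    (b): 61 (lender's 3 disregarded) ≥ 54 [met]
    (c): 57 (lender's 32 disregarded) ≥ 54 [met]
  Stage 1 carried; the burden shifts to the lender.
Stage 2 — burden on lender; standard: a heightened civil standard (weight is at least 79).
    (d): 78 (borrower's 89 disregarded) < 79 [not met]
    (e): 85 ≥ 79 [met]
  Stage 2 not carried; the lender fails its burden.
The borrower prevails.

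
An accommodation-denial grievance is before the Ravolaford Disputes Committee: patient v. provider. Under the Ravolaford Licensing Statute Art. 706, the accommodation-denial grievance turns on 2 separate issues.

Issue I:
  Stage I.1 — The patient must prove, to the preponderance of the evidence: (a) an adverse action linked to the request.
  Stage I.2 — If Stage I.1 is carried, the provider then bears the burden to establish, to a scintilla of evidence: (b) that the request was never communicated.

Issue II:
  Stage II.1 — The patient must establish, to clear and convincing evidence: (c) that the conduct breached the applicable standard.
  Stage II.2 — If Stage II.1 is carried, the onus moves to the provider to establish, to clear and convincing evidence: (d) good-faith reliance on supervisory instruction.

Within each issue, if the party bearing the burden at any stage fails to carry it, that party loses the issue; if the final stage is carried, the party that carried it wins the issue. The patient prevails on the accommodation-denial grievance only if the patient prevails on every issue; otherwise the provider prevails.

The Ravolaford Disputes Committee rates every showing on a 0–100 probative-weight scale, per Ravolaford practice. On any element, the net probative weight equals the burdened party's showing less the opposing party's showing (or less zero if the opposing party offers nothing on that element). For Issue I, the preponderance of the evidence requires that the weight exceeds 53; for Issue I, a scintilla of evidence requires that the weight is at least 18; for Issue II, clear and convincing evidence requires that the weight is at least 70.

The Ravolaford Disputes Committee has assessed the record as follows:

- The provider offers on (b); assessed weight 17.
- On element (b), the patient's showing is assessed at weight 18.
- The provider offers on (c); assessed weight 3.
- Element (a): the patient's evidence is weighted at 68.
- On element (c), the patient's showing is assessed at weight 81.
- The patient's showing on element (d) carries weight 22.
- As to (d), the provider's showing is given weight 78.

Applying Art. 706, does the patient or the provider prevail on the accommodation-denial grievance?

patient

— Issue I —
At Stage I.1 the patient must meet the preponderance of the evidence (weight exceeds 53): on (a) the weight is 68, > 53, so (a) meets the standard.
  All elements met. The burden passes to the provider.
At Stage I.2 the provider must meet a scintilla of evidence (weight is at least 18): on (b) the weight is 17 less the opposing 18 gives net -1, which does not reach 18, so (b) does not meet the standard.
  The provider does not carry Stage I.2.
So the patient prevails on this issue.
— Issue II —
Stage II.1 (patient, clear and convincing evidence, weight is at least 70): (c) net 81−3=78 ≥ 70 — meets.
  All elements met. The burden passes to the provider.
Stage II.2 (provider, clear and convincing evidence, weight is at least 70): (d) net 78−22=56 < 70 — fails.
  Stage II.2 not carried; the provider fails its burden.
The patient prevails on this issue.
Per-issue: Issue I → patient; Issue II → patient. The patient must prevail on every issue; overall, the patient prevails.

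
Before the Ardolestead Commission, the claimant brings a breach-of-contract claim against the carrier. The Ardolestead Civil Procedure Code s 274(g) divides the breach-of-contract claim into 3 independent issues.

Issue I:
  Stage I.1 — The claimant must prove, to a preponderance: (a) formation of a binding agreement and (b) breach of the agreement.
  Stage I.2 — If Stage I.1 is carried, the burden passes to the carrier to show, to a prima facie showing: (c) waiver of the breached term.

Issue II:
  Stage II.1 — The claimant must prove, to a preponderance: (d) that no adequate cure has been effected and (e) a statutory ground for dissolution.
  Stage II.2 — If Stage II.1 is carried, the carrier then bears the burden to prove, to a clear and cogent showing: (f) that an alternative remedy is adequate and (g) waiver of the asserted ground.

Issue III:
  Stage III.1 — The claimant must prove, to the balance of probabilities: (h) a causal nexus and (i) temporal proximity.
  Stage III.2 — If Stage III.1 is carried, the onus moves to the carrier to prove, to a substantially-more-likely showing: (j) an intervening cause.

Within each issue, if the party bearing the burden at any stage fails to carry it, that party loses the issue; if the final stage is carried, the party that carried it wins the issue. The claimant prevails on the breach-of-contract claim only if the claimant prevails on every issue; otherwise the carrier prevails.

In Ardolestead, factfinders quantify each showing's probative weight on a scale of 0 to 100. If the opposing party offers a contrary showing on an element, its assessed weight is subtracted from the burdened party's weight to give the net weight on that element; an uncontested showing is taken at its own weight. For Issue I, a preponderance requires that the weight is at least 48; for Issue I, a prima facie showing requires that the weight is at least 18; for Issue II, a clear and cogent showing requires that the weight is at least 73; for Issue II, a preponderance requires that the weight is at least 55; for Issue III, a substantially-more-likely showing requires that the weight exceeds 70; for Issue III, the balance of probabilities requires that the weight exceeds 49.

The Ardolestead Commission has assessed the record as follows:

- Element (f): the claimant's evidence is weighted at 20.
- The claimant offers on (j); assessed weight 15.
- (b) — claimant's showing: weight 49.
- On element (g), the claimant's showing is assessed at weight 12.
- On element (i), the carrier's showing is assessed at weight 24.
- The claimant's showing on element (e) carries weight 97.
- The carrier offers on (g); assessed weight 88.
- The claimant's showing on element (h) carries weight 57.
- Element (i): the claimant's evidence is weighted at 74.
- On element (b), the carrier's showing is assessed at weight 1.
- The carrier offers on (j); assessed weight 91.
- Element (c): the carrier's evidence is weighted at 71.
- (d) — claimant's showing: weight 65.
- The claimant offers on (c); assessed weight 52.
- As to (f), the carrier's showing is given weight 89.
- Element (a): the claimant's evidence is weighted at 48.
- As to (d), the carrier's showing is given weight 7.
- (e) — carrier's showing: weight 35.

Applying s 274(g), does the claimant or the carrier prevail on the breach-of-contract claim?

— Issue I —
Stage I.1 — burden on claimant; standard: a preponderance (weight is at least 48).
    (a): 48 ≥ 48 [met]
    (b): 49 − 1 = 48 ≥ 48 [met]
  All elements met. The burden passes to the carrier.
Stage I.2 — burden on carrier; standard: a prima facie showing (weight is at least 18).
    (c): 71 − 52 = 19 ≥ 18 [met]
  All elements met at the final stage.
With every stage satisfied, the carrier prevails on this issue.
— Issue II —
At Stage II.1 the claimant must meet a preponderance (weight is at least 55): on (d) the weight is 65 less the opposing 7 gives net 58, which does reach 55, so (d) meets the standard; on (e) the weight is 97 less the opposing 35 gives net 62, ≥ 55, so (e) meets the standard.
  Stage II.1 carried; the burden shifts to the carrier.
At Stage II.2 the carrier must meet a clear and cogent showing (weight is at least 73): on (f) the weight is 89 less the opposing 20 gives net 69, < 73, so (f) does not meet the standard; on (g) the weight is 88 less the opposing 12 gives net 76, which does reach 73, so (g) meets the standard.
  The carrier does not carry Stage II.2.
The claimant prevails on this issue.
— Issue III —
Stage III.1 (claimant, the balance of probabilities, weight exceeds 49): (h) 57 > 49 — meets; (i) net 74−24=50 > 49 — meets.
  Stage III.1 is satisfied; the onus moves to the carrier.
Stage III.2 (carrier, a substantially-more-likely showing, weight exceeds 70): (j) net 91−15=76 > 70 — meets.
  All elements met at the final stage.
All stages carried — the carrier prevails on this issue.
Per-issue: Issue I → carrier; Issue II → claimant; Issue III → carrier. The claimant must prevail on every issue; overall, the carrier prevails.

carrier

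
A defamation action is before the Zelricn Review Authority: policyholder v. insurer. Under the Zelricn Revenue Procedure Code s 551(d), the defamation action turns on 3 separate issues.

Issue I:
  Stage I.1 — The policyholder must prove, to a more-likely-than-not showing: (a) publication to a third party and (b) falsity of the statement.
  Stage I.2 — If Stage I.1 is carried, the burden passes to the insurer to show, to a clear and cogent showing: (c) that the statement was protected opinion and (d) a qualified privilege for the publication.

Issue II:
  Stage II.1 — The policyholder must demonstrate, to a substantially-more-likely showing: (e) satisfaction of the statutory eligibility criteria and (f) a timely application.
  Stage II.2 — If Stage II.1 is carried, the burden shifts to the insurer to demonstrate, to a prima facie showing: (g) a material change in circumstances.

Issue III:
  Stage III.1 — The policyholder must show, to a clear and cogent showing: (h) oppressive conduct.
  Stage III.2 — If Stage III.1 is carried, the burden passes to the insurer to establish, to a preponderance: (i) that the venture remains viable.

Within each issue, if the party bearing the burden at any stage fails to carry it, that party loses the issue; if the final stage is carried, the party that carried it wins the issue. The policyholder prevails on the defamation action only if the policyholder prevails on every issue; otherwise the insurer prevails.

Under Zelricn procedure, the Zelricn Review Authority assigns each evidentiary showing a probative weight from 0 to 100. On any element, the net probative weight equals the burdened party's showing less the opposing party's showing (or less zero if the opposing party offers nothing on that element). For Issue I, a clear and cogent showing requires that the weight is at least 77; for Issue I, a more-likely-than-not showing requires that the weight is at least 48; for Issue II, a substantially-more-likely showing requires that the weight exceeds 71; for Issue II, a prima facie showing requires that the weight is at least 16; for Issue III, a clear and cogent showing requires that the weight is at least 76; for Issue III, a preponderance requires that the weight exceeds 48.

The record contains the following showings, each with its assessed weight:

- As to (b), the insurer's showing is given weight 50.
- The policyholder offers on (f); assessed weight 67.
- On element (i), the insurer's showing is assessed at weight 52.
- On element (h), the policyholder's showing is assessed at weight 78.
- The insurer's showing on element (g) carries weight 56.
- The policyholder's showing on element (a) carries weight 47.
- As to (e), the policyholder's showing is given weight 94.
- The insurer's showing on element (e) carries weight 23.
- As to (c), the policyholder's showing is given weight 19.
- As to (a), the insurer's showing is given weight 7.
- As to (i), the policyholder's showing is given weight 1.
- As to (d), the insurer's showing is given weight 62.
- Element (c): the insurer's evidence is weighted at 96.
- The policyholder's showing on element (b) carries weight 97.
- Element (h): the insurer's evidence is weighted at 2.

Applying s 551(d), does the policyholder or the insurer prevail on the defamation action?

insurer

— Issue I —
At Stage I.1 the policyholder must meet a more-likely-than-not showing (weight is at least 48): on (a) the weight is 47 less the opposing 7 gives net 40, < 48, so (a) does not meet the standard; on (b) the weight is 97 less the opposing 50 gives net 47, which does not reach 48, so (b) does not meet the standard.
  Stage I.1 not carried; the policyholder fails its burden.
The analysis ends at Stage I.1; the insurer prevails on this issue.
— Issue II —
Stage II.1 (policyholder, a substantially-more-likely showing, weight exceeds 71): (e) net 94−23=71 ≤ 71 — fails; (f) 67 ≤ 71 — fails.
  Stage II.1 not carried; the policyholder fails its burden.
So the insurer prevails on this issue.
— Issue III —
Stage III.1 (policyholder, a clear and cogent showing, weight is at least 76): (h) net 78−2=76 ≥ 76 — meets.
  Stage III.1 carried; the burden shifts to the insurer.
Stage III.2 (insurer, a preponderance, weight exceeds 48): (i) net 52−1=51 > 48 — meets.
  All elements met at the final stage.
All stages carried — the insurer prevails on this issue.
Per-issue: Issue I → insurer; Issue II → insurer; Issue III → insurer. The policyholder must prevail on every issue; overall, the insurer prevails.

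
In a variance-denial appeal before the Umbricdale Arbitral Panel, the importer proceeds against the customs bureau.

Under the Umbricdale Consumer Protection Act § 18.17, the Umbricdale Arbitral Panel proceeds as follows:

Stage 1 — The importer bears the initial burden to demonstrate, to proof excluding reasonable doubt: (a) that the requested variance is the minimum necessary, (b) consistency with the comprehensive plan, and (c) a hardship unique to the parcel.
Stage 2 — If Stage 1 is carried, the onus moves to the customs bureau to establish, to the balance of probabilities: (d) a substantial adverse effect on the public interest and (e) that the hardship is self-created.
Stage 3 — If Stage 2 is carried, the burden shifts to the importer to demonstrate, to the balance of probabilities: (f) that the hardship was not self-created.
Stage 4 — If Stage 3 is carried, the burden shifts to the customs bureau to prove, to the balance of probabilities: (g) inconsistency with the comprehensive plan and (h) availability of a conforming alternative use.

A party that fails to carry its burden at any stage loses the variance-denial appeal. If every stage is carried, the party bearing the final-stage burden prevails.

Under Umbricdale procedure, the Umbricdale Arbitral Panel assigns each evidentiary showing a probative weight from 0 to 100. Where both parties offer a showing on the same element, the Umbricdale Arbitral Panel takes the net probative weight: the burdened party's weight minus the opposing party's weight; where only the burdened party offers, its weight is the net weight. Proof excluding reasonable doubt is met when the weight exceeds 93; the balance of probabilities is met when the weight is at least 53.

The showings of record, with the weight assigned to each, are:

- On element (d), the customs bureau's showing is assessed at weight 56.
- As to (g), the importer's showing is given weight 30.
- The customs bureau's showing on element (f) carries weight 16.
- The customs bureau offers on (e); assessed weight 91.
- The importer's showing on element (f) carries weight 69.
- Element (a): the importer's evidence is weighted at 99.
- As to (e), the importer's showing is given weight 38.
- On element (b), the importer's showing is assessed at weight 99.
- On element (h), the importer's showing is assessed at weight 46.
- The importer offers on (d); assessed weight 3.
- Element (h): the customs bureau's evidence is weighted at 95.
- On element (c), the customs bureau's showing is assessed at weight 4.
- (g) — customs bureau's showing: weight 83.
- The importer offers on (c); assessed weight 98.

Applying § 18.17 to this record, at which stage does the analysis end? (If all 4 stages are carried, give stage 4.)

Stage 1 (importer, proof excluding reasonable doubt, weight exceeds 93): (a) 99 > 93 — meets; (b) 99 > 93 — meets; (c) net 98−4=94 > 93 — meets.
  Stage 1 is satisfied; the onus moves to the customs bureau.
Stage 2 (customs bureau, the balance of probabilities, weight is at least 53): (d) net 56−3=53 ≥ 53 — meets; (e) net 91−38=53 ≥ 53 — meets.
  Stage 2 carried; the burden shifts to the importer.
Stage 3 (importer, the balance of probabilities, weight is at least 53): (f) net 69−16=53 ≥ 53 — meets.
  The importer carries Stage 3; the customs bureau now bears the burden.
Stage 4 (customs bureau, the balance of probabilities, weight is at least 53): (g) net 83−30=53 ≥ 53 — meets; (h) net 95−46=49 < 53 — fails.
  The customs bureau does not carry Stage 4.
The analysis ends at Stage 4; the importer prevails.

stage 4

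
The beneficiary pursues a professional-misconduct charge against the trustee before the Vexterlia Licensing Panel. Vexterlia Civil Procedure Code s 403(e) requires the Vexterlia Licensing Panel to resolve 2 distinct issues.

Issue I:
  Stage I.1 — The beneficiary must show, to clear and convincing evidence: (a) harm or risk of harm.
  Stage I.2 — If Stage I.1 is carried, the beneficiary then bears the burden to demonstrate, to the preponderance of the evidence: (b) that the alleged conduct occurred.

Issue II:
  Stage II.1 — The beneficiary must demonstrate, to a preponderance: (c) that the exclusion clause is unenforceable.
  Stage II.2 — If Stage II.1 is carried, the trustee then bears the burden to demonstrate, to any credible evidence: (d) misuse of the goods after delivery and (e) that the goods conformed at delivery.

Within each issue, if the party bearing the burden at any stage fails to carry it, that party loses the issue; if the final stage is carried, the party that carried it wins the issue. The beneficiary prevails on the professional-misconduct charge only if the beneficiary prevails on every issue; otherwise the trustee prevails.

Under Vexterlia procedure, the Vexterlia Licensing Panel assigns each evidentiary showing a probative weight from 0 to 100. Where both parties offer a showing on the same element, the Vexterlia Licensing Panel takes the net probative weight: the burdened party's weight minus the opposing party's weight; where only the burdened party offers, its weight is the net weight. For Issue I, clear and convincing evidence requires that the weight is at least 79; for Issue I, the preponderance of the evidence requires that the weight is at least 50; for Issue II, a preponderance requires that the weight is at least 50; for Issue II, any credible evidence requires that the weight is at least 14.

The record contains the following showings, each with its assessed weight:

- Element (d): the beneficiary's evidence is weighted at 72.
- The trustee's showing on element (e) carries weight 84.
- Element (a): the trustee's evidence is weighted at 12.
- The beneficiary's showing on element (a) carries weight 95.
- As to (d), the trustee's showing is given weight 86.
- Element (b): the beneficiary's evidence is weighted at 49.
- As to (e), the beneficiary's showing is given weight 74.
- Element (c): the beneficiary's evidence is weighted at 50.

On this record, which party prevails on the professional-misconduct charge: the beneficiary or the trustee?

— Issue I —
Stage I.1 (beneficiary, clear and convincing evidence, weight is at least 79): (a) net 95−12=83 ≥ 79 — meets.
  Stage I.1 carried; the burden remains with the beneficiary.
Stage I.2 (beneficiary, the preponderance of the evidence, weight is at least 50): (b) 49 < 50 — fails.
  Stage I.2 not carried; the beneficiary fails its burden.
The analysis ends at Stage I.2; the trustee prevails on this issue.
— Issue II —
At Stage II.1 the beneficiary must meet a preponderance (weight is at least 50): on (c) the weight is 50, which does reach 50, so (c) meets the standard.
  The beneficiary carries Stage II.1; the trustee now bears the burden.
At Stage II.2 the trustee must meet any credible evidence (weight is at least 14): on (d) the weight is 86 less the opposing 72 gives net 14, ≥ 14, so (d) meets the standard; on (e) the weight is 84 less the opposing 74 gives net 10, which does not reach 14, so (e) does not meet the standard.
  Not every element is met, so the trustee fails to carry Stage II.2.
The analysis ends at Stage II.2; the beneficiary prevails on this issue.
Per-issue: Issue I → trustee; Issue II → beneficiary. The beneficiary must prevail on every issue; overall, the trustee prevails.

trustee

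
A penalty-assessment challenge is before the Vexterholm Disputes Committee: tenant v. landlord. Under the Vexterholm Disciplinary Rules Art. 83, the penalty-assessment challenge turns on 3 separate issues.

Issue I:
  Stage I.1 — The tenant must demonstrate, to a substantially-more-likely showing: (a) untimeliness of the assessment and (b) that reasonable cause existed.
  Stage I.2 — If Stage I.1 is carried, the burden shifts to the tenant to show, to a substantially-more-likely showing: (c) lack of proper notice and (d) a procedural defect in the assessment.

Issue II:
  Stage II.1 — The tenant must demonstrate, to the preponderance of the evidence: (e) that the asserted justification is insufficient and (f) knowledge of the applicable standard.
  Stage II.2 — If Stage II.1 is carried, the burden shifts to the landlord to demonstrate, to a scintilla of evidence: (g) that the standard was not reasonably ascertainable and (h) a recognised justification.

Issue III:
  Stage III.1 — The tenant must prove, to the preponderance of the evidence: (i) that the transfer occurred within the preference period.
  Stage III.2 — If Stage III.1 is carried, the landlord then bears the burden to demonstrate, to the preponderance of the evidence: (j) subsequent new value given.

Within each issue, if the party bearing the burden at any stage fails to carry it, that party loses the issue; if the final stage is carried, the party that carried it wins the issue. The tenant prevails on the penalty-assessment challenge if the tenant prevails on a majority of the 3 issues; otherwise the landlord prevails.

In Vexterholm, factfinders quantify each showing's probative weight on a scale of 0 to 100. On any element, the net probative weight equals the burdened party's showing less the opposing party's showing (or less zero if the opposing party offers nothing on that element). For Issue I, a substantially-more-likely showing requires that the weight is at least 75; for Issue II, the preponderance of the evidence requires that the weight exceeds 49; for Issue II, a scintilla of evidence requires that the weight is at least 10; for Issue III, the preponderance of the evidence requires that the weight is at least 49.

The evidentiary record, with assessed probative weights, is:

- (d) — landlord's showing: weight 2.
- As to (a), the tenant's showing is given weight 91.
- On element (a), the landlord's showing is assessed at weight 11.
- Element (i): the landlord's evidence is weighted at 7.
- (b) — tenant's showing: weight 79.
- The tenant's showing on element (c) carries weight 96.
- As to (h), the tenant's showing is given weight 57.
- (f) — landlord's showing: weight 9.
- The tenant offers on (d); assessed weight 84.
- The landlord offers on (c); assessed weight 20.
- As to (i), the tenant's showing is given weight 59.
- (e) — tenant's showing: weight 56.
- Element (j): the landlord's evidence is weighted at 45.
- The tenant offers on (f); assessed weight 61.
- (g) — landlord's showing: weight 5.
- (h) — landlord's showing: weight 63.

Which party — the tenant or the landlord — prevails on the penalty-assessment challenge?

tenant

— Issue I —
At Stage I.1 the tenant must meet a substantially-more-likely showing (weight is at least 75): on (a) the weight is 91 less the opposing 11 gives net 80, ≥ 75, so (a) meets the standard; on (b) the weight is 79, ≥ 75, so (b) meets the standard.
  Stage I.1 is satisfied; the tenant continues to bear the burden.
At Stage I.2 the tenant must meet a substantially-more-likely showing (weight is at least 75): on (c) the weight is 96 less the opposing 20 gives net 76, ≥ 75, so (c) meets the standard; on (d) the weight is 84 less the opposing 2 gives net 82, ≥ 75, so (d) meets the standard.
  The tenant carries the last stage.
Every stage carried; the tenant prevails on this issue.
— Issue II —
Stage II.1 — burden on tenant; standard: the preponderance of the evidence (weight exceeds 49).
    (e): 56 > 49 [met]
    (f): 61 − 9 = 52 > 49 [met]
  The tenant carries Stage II.1; the landlord now bears the burden.
Stage II.2 — burden on landlord; standard: a scintilla of evidence (weight is at least 10).
    (g): 5 < 10 [not met]
    (h): 63 − 57 = 6 < 10 [not met]
  Not every element is met, so the landlord fails to carry Stage II.2.
So the tenant prevails on this issue.
— Issue III —
At Stage III.1 the tenant must meet the preponderance of the evidence (weight is at least 49): on (i) the weight is 59 less the opposing 7 gives net 52, which does reach 49, so (i) meets the standard.
  All elements met. The burden passes to the landlord.
At Stage III.2 the landlord must meet the preponderance of the evidence (weight is at least 49): on (j) the weight is 45, which does not reach 49, so (j) does not meet the standard.
  The landlord does not carry Stage III.2.
The analysis ends at Stage III.2; the tenant prevails on this issue.
Per-issue: Issue I → tenant; Issue II → tenant; Issue III → tenant. The tenant must prevail on a majority of issues; overall, the tenant prevails.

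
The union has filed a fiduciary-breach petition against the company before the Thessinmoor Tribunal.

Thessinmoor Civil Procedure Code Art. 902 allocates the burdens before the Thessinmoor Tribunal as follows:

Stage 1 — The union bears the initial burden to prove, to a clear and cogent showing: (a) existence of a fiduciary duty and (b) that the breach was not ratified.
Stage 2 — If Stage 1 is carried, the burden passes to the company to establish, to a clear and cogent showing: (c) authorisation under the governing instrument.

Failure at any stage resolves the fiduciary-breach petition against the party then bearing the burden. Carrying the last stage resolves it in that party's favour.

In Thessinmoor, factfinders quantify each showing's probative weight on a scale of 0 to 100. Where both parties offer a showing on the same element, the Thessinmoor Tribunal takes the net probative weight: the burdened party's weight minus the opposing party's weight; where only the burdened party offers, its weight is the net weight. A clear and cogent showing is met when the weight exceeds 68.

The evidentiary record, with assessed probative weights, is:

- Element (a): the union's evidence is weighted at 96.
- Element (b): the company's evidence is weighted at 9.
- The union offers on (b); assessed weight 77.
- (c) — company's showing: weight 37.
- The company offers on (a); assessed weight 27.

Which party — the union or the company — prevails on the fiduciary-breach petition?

Stage 1 — burden on union; standard: a clear and cogent showing (weight exceeds 68).
    (a): 96 − 27 = 69 > 68 [met]
    (b): 77 − 9 = 68 ≤ 68 [not met]
  The union does not carry Stage 1.
So the company prevails.

company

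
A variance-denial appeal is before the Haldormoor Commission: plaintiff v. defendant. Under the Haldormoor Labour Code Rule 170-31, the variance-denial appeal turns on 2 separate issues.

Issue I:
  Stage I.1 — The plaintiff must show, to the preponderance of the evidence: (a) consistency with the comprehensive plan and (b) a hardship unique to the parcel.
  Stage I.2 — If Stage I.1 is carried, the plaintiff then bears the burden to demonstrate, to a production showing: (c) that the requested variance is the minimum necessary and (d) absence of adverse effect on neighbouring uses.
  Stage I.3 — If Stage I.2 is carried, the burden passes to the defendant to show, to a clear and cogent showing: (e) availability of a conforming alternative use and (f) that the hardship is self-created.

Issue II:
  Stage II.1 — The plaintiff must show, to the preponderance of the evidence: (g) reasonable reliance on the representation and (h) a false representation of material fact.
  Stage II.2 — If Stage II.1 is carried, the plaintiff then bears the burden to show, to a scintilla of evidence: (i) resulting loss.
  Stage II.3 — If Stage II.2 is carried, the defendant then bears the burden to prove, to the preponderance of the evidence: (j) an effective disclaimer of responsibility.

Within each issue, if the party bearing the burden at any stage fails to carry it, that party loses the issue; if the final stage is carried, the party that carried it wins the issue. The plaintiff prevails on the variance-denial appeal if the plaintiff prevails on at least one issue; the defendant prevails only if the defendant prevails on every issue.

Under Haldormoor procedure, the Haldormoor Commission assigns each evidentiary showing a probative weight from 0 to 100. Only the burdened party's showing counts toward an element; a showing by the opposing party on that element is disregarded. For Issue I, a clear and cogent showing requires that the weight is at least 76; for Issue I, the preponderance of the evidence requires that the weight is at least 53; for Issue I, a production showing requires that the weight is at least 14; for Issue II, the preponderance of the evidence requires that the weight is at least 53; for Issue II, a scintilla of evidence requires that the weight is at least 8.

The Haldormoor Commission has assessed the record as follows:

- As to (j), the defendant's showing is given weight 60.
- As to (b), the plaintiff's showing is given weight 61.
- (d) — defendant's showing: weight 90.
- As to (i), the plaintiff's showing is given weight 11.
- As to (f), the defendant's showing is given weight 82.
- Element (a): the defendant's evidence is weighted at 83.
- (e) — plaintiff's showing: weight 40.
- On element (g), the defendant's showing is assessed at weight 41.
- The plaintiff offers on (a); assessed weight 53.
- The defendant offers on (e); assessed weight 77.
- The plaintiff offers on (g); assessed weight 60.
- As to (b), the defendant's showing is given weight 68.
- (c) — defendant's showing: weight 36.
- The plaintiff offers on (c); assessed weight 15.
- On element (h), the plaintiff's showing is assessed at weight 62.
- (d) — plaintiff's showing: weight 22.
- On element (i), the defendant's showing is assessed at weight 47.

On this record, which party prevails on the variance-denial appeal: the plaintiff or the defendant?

defendant

— Issue I —
Stage I.1 (plaintiff, the preponderance of the evidence, weight is at least 53): (a) 53 (defendant's 83 disregarded) ≥ 53 — meets; (b) 61 (defendant's 68 disregarded) ≥ 53 — meets.
  Stage I.1 carried; the burden remains with the plaintiff.
Stage I.2 (plaintiff, a production showing, weight is at least 14): (c) 15 (defendant's 36 disregarded) ≥ 14 — meets; (d) 22 (defendant's 90 disregarded) ≥ 14 — meets.
  Stage I.2 is satisfied; the onus moves to the defendant.
Stage I.3 (defendant, a clear and cogent showing, weight is at least 76): (e) 77 (plaintiff's 40 disregarded) ≥ 76 — meets; (f) 82 ≥ 76 — meets.
  Stage I.3 carried; the final stage is satisfied.
Every stage carried; the defendant prevails on this issue.
— Issue II —
Stage II.1 (plaintiff, the preponderance of the evidence, weight is at least 53): (g) 60 (defendant's 41 disregarded) ≥ 53 — meets; (h) 62 ≥ 53 — meets.
  Stage II.1 carried; the burden remains with the plaintiff.
Stage II.2 (plaintiff, a scintilla of evidence, weight is at least 8): (i) 11 (defendant's 47 disregarded) ≥ 8 — meets.
  The plaintiff carries Stage II.2; the defendant now bears the burden.
Stage II.3 (defendant, the preponderance of the evidence, weight is at least 53): (j) 60 ≥ 53 — meets.
  All elements met at the final stage.
All stages carried — the defendant prevails on this issue.
Per-issue: Issue I → defendant; Issue II → defendant. The plaintiff must prevail on at least one issue; overall, the defendant prevails.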